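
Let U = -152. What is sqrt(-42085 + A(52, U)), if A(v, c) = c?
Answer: 57*I*sqrt(13) ≈ 205.52*I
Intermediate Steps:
sqrt(-42085 + A(52, U)) = sqrt(-42085 - 152) = sqrt(-42237) = 57*I*sqrt(13)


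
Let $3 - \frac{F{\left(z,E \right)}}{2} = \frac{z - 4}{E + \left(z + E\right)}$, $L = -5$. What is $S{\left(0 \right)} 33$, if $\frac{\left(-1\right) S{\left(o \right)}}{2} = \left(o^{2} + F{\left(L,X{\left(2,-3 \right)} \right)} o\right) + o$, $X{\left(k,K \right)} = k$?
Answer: $0$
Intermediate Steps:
$F{\left(z,E \right)} = 6 - \frac{2 \left(-4 + z\right)}{z + 2 E}$ ($F{\left(z,E \right)} = 6 - 2 \frac{z - 4}{E + \left(z + E\right)} = 6 - 2 \frac{-4 + z}{E + \left(E + z\right)} = 6 - 2 \frac{-4 + z}{z + 2 E} = 6 - \frac{2 \left(-4 + z\right)}{z + 2 E}$)
$S{\left(o \right)} = - 2 o^{2} + 22 o$ ($S{\left(o \right)} = - 2 \left(\left(o^{2} + \frac{4 \left(2 - 5 + 3 \cdot 2\right)}{-5 + 2 \cdot 2} o\right) + o\right) = - 2 \left(\left(o^{2} + \frac{4 \left(2 - 5 + 6\right)}{-5 + 4} o\right) + o\right) = - 2 \left(\left(o^{2} + 4 \frac{1}{-1} \cdot 3 o\right) + o\right) = - 2 \left(\left(o^{2} + 4 \left(-1\right) 3 o\right) + o\right) = - 2 \left(\left(o^{2} - 12 o\right) + o\right) = - 2 \left(o^{2} - 11 o\right) = - 2 o^{2} + 22 o$)
$S{\left(0 \right)} 33 = 2 \cdot 0 \left(11 - 0\right) 33 = 2 \cdot 0 \left(11 + 0\right) 33 = 2 \cdot 0 \cdot 11 \cdot 33 = 0 \cdot 33 = 0$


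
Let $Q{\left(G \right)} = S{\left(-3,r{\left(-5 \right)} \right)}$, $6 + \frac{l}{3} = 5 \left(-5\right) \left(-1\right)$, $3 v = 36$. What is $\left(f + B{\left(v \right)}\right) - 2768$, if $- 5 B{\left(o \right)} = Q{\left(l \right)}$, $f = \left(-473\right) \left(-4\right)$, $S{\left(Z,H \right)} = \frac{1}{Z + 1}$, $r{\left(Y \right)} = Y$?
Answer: $- \frac{8759}{10} \approx -875.9$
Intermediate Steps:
$v = 12$ ($v = \frac{1}{3} \cdot 36 = 12$)
$S{\left(Z,H \right)} = \frac{1}{1 + Z}$
$l = 57$ ($l = -18 + 3 \cdot 5 \left(-5\right) \left(-1\right) = -18 + 3 \left(\left(-25\right) \left(-1\right)\right) = -18 + 3 \cdot 25 = -18 + 75 = 57$)
$Q{\left(G \right)} = - \frac{1}{2}$ ($Q{\left(G \right)} = \frac{1}{1 - 3} = \frac{1}{-2} = - \frac{1}{2}$)
$f = 1892$
$B{\left(o \right)} = \frac{1}{10}$ ($B{\left(o \right)} = \left(- \frac{1}{5}\right) \left(- \frac{1}{2}\right) = \frac{1}{10}$)
$\left(f + B{\left(v \right)}\right) - 2768 = \left(1892 + \frac{1}{10}\right) - 2768 = \frac{18921}{10} - 2768 = - \frac{8759}{10}$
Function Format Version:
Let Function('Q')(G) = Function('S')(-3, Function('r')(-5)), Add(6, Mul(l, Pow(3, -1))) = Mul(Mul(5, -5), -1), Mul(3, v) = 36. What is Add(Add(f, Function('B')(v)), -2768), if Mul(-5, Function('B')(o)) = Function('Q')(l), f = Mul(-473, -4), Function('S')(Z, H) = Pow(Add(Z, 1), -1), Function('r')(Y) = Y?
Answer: Rational(-8759, 10) ≈ -875.90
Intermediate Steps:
v = 12 (v = Mul(Rational(1, 3), 36) = 12)
Function('S')(Z, H) = Pow(Add(1, Z), -1)
l = 57 (l = Add(-18, Mul(3, Mul(Mul(5, -5), -1))) = Add(-18, Mul(3, Mul(-25, -1))) = Add(-18, Mul(3, 25)) = Add(-18, 75) = 57)
Function('Q')(G) = Rational(-1, 2) (Function('Q')(G) = Pow(Add(1, -3), -1) = Pow(-2, -1) = Rational(-1, 2))
f = 1892
Function('B')(o) = Rational(1, 10) (Function('B')(o) = Mul(Rational(-1, 5), Rational(-1, 2)) = Rational(1, 10))
Add(Add(f, Function('B')(v)), -2768) = Add(Add(1892, Rational(1, 10)), -2768) = Add(Rational(18921, 10), -2768) = Rational(-8759, 10)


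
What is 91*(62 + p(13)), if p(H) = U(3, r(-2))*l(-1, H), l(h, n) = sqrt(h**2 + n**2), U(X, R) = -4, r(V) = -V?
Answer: 5642 - 364*sqrt(170) ≈ 896.02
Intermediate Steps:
p(H) = -4*sqrt(1 + H**2) (p(H) = -4*sqrt((-1)**2 + H**2) = -4*sqrt(1 + H**2))
91*(62 + p(13)) = 91*(62 - 4*sqrt(1 + 13**2)) = 91*(62 - 4*sqrt(1 + 169)) = 91*(62 - 4*sqrt(170)) = 5642 - 364*sqrt(170)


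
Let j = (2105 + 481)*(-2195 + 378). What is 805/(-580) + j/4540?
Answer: -136446833/131660 ≈ -1036.4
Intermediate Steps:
j = -4698762 (j = 2586*(-1817) = -4698762)
805/(-580) + j/4540 = 805/(-580) - 4698762/4540 = 805*(-1/580) - 4698762*1/4540 = -161/116 - 2349381/2270 = -136446833/131660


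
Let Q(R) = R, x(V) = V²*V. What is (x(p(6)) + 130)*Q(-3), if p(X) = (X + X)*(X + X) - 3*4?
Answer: -6900294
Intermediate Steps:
p(X) = -12 + 4*X² (p(X) = (2*X)*(2*X) - 12 = 4*X² - 12 = -12 + 4*X²)
x(V) = V³
(x(p(6)) + 130)*Q(-3) = ((-12 + 4*6²)³ + 130)*(-3) = ((-12 + 4*36)³ + 130)*(-3) = ((-12 + 144)³ + 130)*(-3) = (132³ + 130)*(-3) = (2299968 + 130)*(-3) = 2300098*(-3) = -6900294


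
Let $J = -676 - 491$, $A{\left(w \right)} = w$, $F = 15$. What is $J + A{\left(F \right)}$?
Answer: $-1152$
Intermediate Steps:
$J = -1167$
$J + A{\left(F \right)} = -1167 + 15 = -1152$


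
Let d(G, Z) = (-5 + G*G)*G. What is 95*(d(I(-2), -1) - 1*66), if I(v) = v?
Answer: -6080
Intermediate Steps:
d(G, Z) = G*(-5 + G²) (d(G, Z) = (-5 + G²)*G = G*(-5 + G²))
95*(d(I(-2), -1) - 1*66) = 95*(-2*(-5 + (-2)²) - 1*66) = 95*(-2*(-5 + 4) - 66) = 95*(-2*(-1) - 66) = 95*(2 - 66) = 95*(-64) = -6080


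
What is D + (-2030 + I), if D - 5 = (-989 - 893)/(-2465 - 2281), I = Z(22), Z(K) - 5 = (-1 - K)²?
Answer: -3537202/2373 ≈ -1490.6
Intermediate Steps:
Z(K) = 5 + (-1 - K)²
I = 534 (I = 5 + (1 + 22)² = 5 + 23² = 5 + 529 = 534)
D = 12806/2373 (D = 5 + (-989 - 893)/(-2465 - 2281) = 5 - 1882/(-4746) = 5 - 1882*(-1/4746) = 5 + 941/2373 = 12806/2373 ≈ 5.3965)
D + (-2030 + I) = 12806/2373 + (-2030 + 534) = 12806/2373 - 1496 = -3537202/2373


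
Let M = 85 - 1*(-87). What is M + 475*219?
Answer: 104197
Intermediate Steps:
M = 172 (M = 85 + 87 = 172)
M + 475*219 = 172 + 475*219 = 172 + 104025 = 104197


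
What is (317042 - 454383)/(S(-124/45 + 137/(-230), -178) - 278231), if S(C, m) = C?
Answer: 284295870/575945107 ≈ 0.49362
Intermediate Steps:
(317042 - 454383)/(S(-124/45 + 137/(-230), -178) - 278231) = (317042 - 454383)/((-124/45 + 137/(-230)) - 278231) = -137341/((-124*1/45 + 137*(-1/230)) - 278231) = -137341/((-124/45 - 137/230) - 278231) = -137341/(-6937/2070 - 278231) = -137341/(-575945107/2070) = -137341*(-2070/575945107) = 284295870/575945107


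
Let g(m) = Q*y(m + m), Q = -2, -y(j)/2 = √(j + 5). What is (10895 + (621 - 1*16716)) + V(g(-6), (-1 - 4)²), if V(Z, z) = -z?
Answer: -5225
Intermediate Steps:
y(j) = -2*√(5 + j) (y(j) = -2*√(j + 5) = -2*√(5 + j))
g(m) = 4*√(5 + 2*m) (g(m) = -(-4)*√(5 + (m + m)) = -(-4)*√(5 + 2*m) = 4*√(5 + 2*m))
(10895 + (621 - 1*16716)) + V(g(-6), (-1 - 4)²) = (10895 + (621 - 1*16716)) - (-1 - 4)² = (10895 + (621 - 16716)) - 1*(-5)² = (10895 - 16095) - 1*25 = -5200 - 25 = -5225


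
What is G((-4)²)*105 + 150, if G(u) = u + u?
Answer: 3510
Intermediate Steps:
G(u) = 2*u
G((-4)²)*105 + 150 = (2*(-4)²)*105 + 150 = (2*16)*105 + 150 = 32*105 + 150 = 3360 + 150 = 3510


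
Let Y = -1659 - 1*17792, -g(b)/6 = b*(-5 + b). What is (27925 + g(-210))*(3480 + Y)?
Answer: 3880553725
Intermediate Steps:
g(b) = -6*b*(-5 + b)
Y = -19451 (Y = -1659 - 17792 = -19451)
(27925 + g(-210))*(3480 + Y) = (27925 + 6*(-210)*(5 - 1*(-210)))*(3480 - 19451) = (27925 + 6*(-210)*(5 + 210))*(-15971) = (27925 + 6*(-210)*215)*(-15971) = (27925 - 270900)*(-15971) = -242975*(-15971) = 3880553725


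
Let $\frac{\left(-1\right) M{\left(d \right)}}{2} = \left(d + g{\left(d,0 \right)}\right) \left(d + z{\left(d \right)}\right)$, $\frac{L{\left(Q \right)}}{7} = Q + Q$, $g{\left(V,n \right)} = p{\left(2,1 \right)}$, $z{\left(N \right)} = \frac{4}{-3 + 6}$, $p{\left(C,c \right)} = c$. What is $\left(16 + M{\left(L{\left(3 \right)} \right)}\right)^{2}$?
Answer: $\frac{123921424}{9} \approx 1.3769 \cdot 10^{7}$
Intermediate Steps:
$z{\left(N \right)} = \frac{4}{3}$
$g{\left(V,n \right)} = 1$
$L{\left(Q \right)} = 14 Q$ ($L{\left(Q \right)} = 7 \left(Q + Q\right) = 7 \cdot 2 Q = 14 Q$)
$M{\left(d \right)} = - 2 \left(1 + d\right) \left(\frac{4}{3} + d\right)$ ($M{\left(d \right)} = - 2 \left(d + 1\right) \left(d + \frac{4}{3}\right) = - 2 \left(1 + d\right) \left(\frac{4}{3} + d\right)$)
$\left(16 + M{\left(L{\left(3 \right)} \right)}\right)^{2} = \left(16 - \left(\frac{8}{3} + 3528 + \frac{14}{3} \cdot 14 \cdot 3\right)\right)^{2} = \left(16 - \left(\frac{596}{3} + 3528\right)\right)^{2} = \left(16 - \frac{11180}{3}\right)^{2} = \left(- \frac{11132}{3}\right)^{2} = \frac{123921424}{9}$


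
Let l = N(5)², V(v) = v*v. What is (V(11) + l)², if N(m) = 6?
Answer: 24649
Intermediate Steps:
V(v) = v²
l = 36 (l = 6² = 36)
(V(11) + l)² = (11² + 36)² = (121 + 36)² = 157² = 24649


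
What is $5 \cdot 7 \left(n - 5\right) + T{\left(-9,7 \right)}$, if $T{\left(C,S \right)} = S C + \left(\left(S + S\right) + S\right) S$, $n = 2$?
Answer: $-21$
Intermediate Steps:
$T{\left(C,S \right)} = 3 S^{2} + C S$ ($T{\left(C,S \right)} = C S + \left(2 S + S\right) S = C S + 3 S S = C S + 3 S^{2} = 3 S^{2} + C S$)
$5 \cdot 7 \left(n - 5\right) + T{\left(-9,7 \right)} = 5 \cdot 7 \left(2 - 5\right) + 7 \left(-9 + 3 \cdot 7\right) = 5 \cdot 7 \left(-3\right) + 7 \left(-9 + 21\right) = 5 \left(-21\right) + 7 \cdot 12 = -105 + 84 = -21$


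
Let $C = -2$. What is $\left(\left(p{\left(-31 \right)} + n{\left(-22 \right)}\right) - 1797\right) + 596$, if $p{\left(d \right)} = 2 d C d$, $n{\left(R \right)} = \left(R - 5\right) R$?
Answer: $-4451$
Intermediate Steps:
$n{\left(R \right)} = R \left(-5 + R\right)$ ($n{\left(R \right)} = \left(-5 + R\right) R = R \left(-5 + R\right)$)
$p{\left(d \right)} = - 4 d^{2}$ ($p{\left(d \right)} = 2 d \left(-2\right) d = - 4 d d = - 4 d^{2}$)
$\left(\left(p{\left(-31 \right)} + n{\left(-22 \right)}\right) - 1797\right) + 596 = \left(\left(- 4 \left(-31\right)^{2} - 22 \left(-5 - 22\right)\right) - 1797\right) + 596 = \left(\left(\left(-4\right) 961 - -594\right) - 1797\right) + 596 = \left(\left(-3844 + 594\right) - 1797\right) + 596 = \left(-3250 - 1797\right) + 596 = -5047 + 596 = -4451$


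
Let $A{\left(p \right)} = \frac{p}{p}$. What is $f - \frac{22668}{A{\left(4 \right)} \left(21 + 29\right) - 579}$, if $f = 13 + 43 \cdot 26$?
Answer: $\frac{620967}{529} \approx 1173.9$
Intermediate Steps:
$A{\left(p \right)} = 1$
$f = 1131$ ($f = 13 + 1118 = 1131$)
$f - \frac{22668}{A{\left(4 \right)} \left(21 + 29\right) - 579} = 1131 - \frac{22668}{1 \left(21 + 29\right) - 579} = 1131 - \frac{22668}{1 \cdot 50 - 579} = 1131 - \frac{22668}{50 - 579} = 1131 - \frac{22668}{-529} = 1131 - - \frac{22668}{529} = 1131 + \frac{22668}{529} = \frac{620967}{529}$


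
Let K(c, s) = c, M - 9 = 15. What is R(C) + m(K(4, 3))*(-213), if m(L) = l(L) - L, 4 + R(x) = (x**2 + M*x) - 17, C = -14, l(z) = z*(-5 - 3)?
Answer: 7507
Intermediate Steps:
M = 24 (M = 9 + 15 = 24)
l(z) = -8*z (l(z) = z*(-8) = -8*z)
R(x) = -21 + x**2 + 24*x (R(x) = -4 + ((x**2 + 24*x) - 17) = -4 + (-17 + x**2 + 24*x) = -21 + x**2 + 24*x)
m(L) = -9*L (m(L) = -8*L - L = -9*L)
R(C) + m(K(4, 3))*(-213) = (-21 + (-14)**2 + 24*(-14)) - 9*4*(-213) = (-21 + 196 - 336) - 36*(-213) = -161 + 7668 = 7507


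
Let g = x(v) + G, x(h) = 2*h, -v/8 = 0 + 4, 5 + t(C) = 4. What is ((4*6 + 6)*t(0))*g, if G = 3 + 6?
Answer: 1650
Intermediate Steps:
t(C) = -1 (t(C) = -5 + 4 = -1)
v = -32 (v = -8*(0 + 4) = -8*4 = -32)
G = 9
g = -55 (g = 2*(-32) + 9 = -64 + 9 = -55)
((4*6 + 6)*t(0))*g = ((4*6 + 6)*(-1))*(-55) = ((24 + 6)*(-1))*(-55) = (30*(-1))*(-55) = -30*(-55) = 1650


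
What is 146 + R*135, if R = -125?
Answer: -16729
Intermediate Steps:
146 + R*135 = 146 - 125*135 = 146 - 16875 = -16729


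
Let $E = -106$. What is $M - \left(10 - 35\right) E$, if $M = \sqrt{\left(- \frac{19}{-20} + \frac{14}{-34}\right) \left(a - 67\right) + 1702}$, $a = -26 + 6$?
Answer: $-2650 + \frac{\sqrt{47834515}}{170} \approx -2609.3$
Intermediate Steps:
$a = -20$
$M = \frac{\sqrt{47834515}}{170}$ ($M = \sqrt{\left(- \frac{19}{-20} + \frac{14}{-34}\right) \left(-20 - 67\right) + 1702} = \sqrt{\left(\left(-19\right) \left(- \frac{1}{20}\right) + 14 \left(- \frac{1}{34}\right)\right) \left(-87\right) + 1702} = \sqrt{\left(\frac{19}{20} - \frac{7}{17}\right) \left(-87\right) + 1702} = \sqrt{\frac{183}{340} \left(-87\right) + 1702} = \sqrt{- \frac{15921}{340} + 1702} = \sqrt{\frac{562759}{340}} = \frac{\sqrt{47834515}}{170} \approx 40.684$)
$M - \left(10 - 35\right) E = \frac{\sqrt{47834515}}{170} - \left(10 - 35\right) \left(-106\right) = \frac{\sqrt{47834515}}{170} - \left(-25\right) \left(-106\right) = \frac{\sqrt{47834515}}{170} - 2650 = -2650 + \frac{\sqrt{47834515}}{170}$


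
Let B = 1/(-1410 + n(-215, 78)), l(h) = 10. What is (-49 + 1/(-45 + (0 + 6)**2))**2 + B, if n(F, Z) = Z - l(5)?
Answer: 262178407/108702 ≈ 2411.9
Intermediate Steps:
n(F, Z) = -10 + Z (n(F, Z) = Z - 1*10 = Z - 10 = -10 + Z)
B = -1/1342 (B = 1/(-1410 + (-10 + 78)) = 1/(-1410 + 68) = 1/(-1342) = -1/1342 ≈ -0.00074516)
(-49 + 1/(-45 + (0 + 6)**2))**2 + B = (-49 + 1/(-45 + (0 + 6)**2))**2 - 1/1342 = (-49 + 1/(-45 + 6**2))**2 - 1/1342 = (-49 + 1/(-45 + 36))**2 - 1/1342 = (-49 + 1/(-9))**2 - 1/1342 = (-49 - 1/9)**2 - 1/1342 = (-442/9)**2 - 1/1342 = 195364/81 - 1/1342 = 262178407/108702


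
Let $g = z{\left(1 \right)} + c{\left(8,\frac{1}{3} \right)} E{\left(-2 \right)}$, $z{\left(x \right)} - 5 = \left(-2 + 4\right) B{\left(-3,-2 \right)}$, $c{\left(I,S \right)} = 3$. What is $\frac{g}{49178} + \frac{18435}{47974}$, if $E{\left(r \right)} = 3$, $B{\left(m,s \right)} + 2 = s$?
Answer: $\frac{453442137}{1179632686} \approx 0.38439$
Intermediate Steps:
$B{\left(m,s \right)} = -2 + s$
$z{\left(x \right)} = -3$ ($z{\left(x \right)} = 5 + \left(-2 + 4\right) \left(-2 - 2\right) = 5 + 2 \left(-4\right) = 5 - 8 = -3$)
$g = 6$ ($g = -3 + 3 \cdot 3 = -3 + 9 = 6$)
$\frac{g}{49178} + \frac{18435}{47974} = \frac{6}{49178} + \frac{18435}{47974} = 6 \cdot \frac{1}{49178} + 18435 \cdot \frac{1}{47974} = \frac{3}{24589} + \frac{18435}{47974} = \frac{453442137}{1179632686}$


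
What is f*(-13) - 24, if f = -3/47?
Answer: -1089/47 ≈ -23.170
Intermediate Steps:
f = -3/47 (f = -3*1/47 = -3/47 ≈ -0.063830)
f*(-13) - 24 = -3/47*(-13) - 24 = 39/47 - 24 = -1089/47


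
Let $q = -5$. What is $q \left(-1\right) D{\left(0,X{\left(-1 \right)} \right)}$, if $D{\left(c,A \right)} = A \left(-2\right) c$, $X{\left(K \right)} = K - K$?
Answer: $0$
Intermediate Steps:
$X{\left(K \right)} = 0$
$D{\left(c,A \right)} = - 2 A c$
$q \left(-1\right) D{\left(0,X{\left(-1 \right)} \right)} = \left(-5\right) \left(-1\right) \left(\left(-2\right) 0 \cdot 0\right) = 5 \cdot 0 = 0$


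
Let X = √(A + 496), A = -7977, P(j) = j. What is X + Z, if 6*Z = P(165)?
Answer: 55/2 + I*√7481 ≈ 27.5 + 86.493*I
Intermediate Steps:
Z = 55/2 (Z = (⅙)*165 = 55/2 ≈ 27.500)
X = I*√7481 (X = √(-7977 + 496) = √(-7481) = I*√7481 ≈ 86.493*I)
X + Z = I*√7481 + 55/2 = 55/2 + I*√7481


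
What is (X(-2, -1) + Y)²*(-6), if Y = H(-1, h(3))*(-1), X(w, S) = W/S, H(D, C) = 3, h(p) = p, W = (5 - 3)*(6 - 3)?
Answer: -486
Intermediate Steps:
W = 6 (W = 2*3 = 6)
X(w, S) = 6/S
Y = -3 (Y = 3*(-1) = -3)
(X(-2, -1) + Y)²*(-6) = (6/(-1) - 3)²*(-6) = (6*(-1) - 3)²*(-6) = (-6 - 3)²*(-6) = (-9)²*(-6) = 81*(-6) = -486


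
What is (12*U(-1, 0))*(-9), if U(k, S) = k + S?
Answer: 108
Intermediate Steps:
U(k, S) = S + k
(12*U(-1, 0))*(-9) = (12*(0 - 1))*(-9) = (12*(-1))*(-9) = -12*(-9) = 108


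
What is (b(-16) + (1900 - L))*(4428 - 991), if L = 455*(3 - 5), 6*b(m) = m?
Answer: 28946414/3 ≈ 9.6488e+6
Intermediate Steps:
b(m) = m/6
L = -910 (L = 455*(-2) = -910)
(b(-16) + (1900 - L))*(4428 - 991) = ((⅙)*(-16) + (1900 - 1*(-910)))*(4428 - 991) = (-8/3 + (1900 + 910))*3437 = (-8/3 + 2810)*3437 = (8422/3)*3437 = 28946414/3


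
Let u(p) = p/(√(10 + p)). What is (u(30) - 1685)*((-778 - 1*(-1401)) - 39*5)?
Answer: -721180 + 642*√10 ≈ -7.1915e+5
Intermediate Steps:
u(p) = p/√(10 + p)
(u(30) - 1685)*((-778 - 1*(-1401)) - 39*5) = (30/√(10 + 30) - 1685)*((-778 - 1*(-1401)) - 39*5) = (30/√40 - 1685)*((-778 + 1401) - 195) = (30*(√10/20) - 1685)*(623 - 195) = (3*√10/2 - 1685)*428 = (-1685 + 3*√10/2)*428 = -721180 + 642*√10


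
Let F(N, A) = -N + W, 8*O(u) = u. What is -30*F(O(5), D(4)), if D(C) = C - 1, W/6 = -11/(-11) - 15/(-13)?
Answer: -19185/52 ≈ -368.94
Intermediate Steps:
W = 168/13 (W = 6*(-11/(-11) - 15/(-13)) = 6*(-11*(-1/11) - 15*(-1/13)) = 6*(1 + 15/13) = 6*(28/13) = 168/13 ≈ 12.923)
O(u) = u/8
D(C) = -1 + C
F(N, A) = 168/13 - N (F(N, A) = -N + 168/13 = 168/13 - N)
-30*F(O(5), D(4)) = -30*(168/13 - 5/8) = -30*1279/104 = -19185/52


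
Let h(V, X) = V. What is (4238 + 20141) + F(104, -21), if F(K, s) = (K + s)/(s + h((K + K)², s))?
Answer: 12701460/521 ≈ 24379.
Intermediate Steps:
F(K, s) = (K + s)/(s + 4*K²) (F(K, s) = (K + s)/(s + (K + K)²) = (K + s)/(s + (2*K)²) = (K + s)/(s + 4*K²))
(4238 + 20141) + F(104, -21) = (4238 + 20141) + (104 - 21)/(-21 + 4*104²) = 24379 + 83/(-21 + 4*10816) = 24379 + 83/(-21 + 43264) = 24379 + 83/43243 = 24379 + (1/43243)*83 = 24379 + 1/521 = 12701460/521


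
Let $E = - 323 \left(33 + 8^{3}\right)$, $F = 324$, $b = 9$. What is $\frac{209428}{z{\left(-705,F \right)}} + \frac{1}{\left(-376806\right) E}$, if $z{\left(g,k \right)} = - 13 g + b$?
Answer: $\frac{2315262987803509}{101420166597090} \approx 22.828$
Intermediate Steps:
$z{\left(g,k \right)} = 9 - 13 g$ ($z{\left(g,k \right)} = - 13 g + 9 = 9 - 13 g$)
$E = -176035$ ($E = - 323 \left(33 + 512\right) = \left(-323\right) 545 = -176035$)
$\frac{209428}{z{\left(-705,F \right)}} + \frac{1}{\left(-376806\right) E} = \frac{209428}{9 - -9165} + \frac{1}{\left(-376806\right) \left(-176035\right)} = \frac{209428}{9 + 9165} - - \frac{1}{66331044210} = \frac{209428}{9174} + \frac{1}{66331044210} = 209428 \cdot \frac{1}{9174} + \frac{1}{66331044210} = \frac{104714}{4587} + \frac{1}{66331044210} = \frac{2315262987803509}{101420166597090}$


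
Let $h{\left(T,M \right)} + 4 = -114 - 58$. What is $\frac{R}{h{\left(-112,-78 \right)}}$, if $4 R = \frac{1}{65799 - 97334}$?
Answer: $\frac{1}{22200640} \approx 4.5044 \cdot 10^{-8}$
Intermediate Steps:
$h{\left(T,M \right)} = -176$ ($h{\left(T,M \right)} = -4 - 172 = -176$)
$R = - \frac{1}{126140}$ ($R = \frac{1}{4 \left(65799 - 97334\right)} = \frac{1}{4 \left(-31535\right)} = \frac{1}{4} \left(- \frac{1}{31535}\right) = - \frac{1}{126140} \approx -7.9277 \cdot 10^{-6}$)
$\frac{R}{h{\left(-112,-78 \right)}} = - \frac{1}{126140 \left(-176\right)} = \left(- \frac{1}{126140}\right) \left(- \frac{1}{176}\right) = \frac{1}{22200640}$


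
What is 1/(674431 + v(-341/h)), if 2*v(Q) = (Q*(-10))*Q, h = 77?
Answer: 49/33042314 ≈ 1.4829e-6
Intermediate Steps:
v(Q) = -5*Q² (v(Q) = ((Q*(-10))*Q)/2 = ((-10*Q)*Q)/2 = (-10*Q²)/2 = -5*Q²)
1/(674431 + v(-341/h)) = 1/(674431 - 5*(-341/77)²) = 1/(674431 - 5*(-341*1/77)²) = 1/(674431 - 5*(-31/7)²) = 1/(674431 - 5*961/49) = 1/(674431 - 4805/49) = 1/(33042314/49) = 49/33042314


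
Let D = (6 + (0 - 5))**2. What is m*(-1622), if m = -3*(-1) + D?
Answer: -6488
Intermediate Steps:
D = 1 (D = (6 - 5)**2 = 1**2 = 1)
m = 4 (m = -3*(-1) + 1 = 3 + 1 = 4)
m*(-1622) = 4*(-1622) = -6488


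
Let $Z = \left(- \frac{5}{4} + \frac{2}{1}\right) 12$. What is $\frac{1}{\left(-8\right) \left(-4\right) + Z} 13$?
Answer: $\frac{13}{41} \approx 0.31707$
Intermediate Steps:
$Z = 9$ ($Z = \left(\left(-5\right) \frac{1}{4} + 2 \cdot 1\right) 12 = \left(- \frac{5}{4} + 2\right) 12 = \frac{3}{4} \cdot 12 = 9$)
$\frac{1}{\left(-8\right) \left(-4\right) + Z} 13 = \frac{1}{\left(-8\right) \left(-4\right) + 9} \cdot 13 = \frac{1}{32 + 9} \cdot 13 = \frac{1}{41} \cdot 13 = \frac{13}{41}$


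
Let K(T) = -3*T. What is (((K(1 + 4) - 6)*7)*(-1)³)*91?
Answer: 13377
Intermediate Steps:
(((K(1 + 4) - 6)*7)*(-1)³)*91 = (((-3*(1 + 4) - 6)*7)*(-1)³)*91 = (((-3*5 - 6)*7)*(-1))*91 = (((-15 - 6)*7)*(-1))*91 = (-21*7*(-1))*91 = -147*(-1)*91 = 147*91 = 13377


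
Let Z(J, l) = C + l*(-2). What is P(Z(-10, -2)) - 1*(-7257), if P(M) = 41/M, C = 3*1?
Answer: 50840/7 ≈ 7262.9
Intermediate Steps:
C = 3
Z(J, l) = 3 - 2*l (Z(J, l) = 3 + l*(-2) = 3 - 2*l)
P(Z(-10, -2)) - 1*(-7257) = 41/(3 - 2*(-2)) - 1*(-7257) = 41/(3 + 4) + 7257 = 41/7 + 7257 = 50840/7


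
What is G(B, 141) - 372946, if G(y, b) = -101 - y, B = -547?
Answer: -372500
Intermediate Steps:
G(B, 141) - 372946 = (-101 - 1*(-547)) - 372946 = (-101 + 547) - 372946 = 446 - 372946 = -372500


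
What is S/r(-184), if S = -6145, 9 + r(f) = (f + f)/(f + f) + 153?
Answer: -1229/29 ≈ -42.379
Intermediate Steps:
r(f) = 145 (r(f) = -9 + ((f + f)/(f + f) + 153) = -9 + ((2*f)/((2*f)) + 153) = -9 + ((2*f)*(1/(2*f)) + 153) = -9 + (1 + 153) = -9 + 154 = 145)
S/r(-184) = -6145/145 = -6145*1/145 = -1229/29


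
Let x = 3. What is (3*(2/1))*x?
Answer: 18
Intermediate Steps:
(3*(2/1))*x = (3*(2/1))*3 = (3*(2*1))*3 = (3*2)*3 = 6*3 = 18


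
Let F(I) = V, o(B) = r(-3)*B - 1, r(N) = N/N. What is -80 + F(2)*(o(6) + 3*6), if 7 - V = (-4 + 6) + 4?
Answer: -57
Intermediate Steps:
r(N) = 1
o(B) = -1 + B (o(B) = 1*B - 1 = B - 1 = -1 + B)
V = 1 (V = 7 - ((-4 + 6) + 4) = 7 - (2 + 4) = 7 - 1*6 = 7 - 6 = 1)
F(I) = 1
-80 + F(2)*(o(6) + 3*6) = -80 + 1*((-1 + 6) + 3*6) = -80 + 1*(5 + 18) = -80 + 1*23 = -80 + 23 = -57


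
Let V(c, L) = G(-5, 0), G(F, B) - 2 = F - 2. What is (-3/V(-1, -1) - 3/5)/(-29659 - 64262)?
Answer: 0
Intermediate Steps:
G(F, B) = F (G(F, B) = 2 + (F - 2) = 2 + (-2 + F) = F)
V(c, L) = -5
(-3/V(-1, -1) - 3/5)/(-29659 - 64262) = (-3/(-5) - 3/5)/(-29659 - 64262) = (-3*(-⅕) - 3*⅕)/(-93921) = (⅗ - ⅗)*(-1/93921) = 0*(-1/93921) = 0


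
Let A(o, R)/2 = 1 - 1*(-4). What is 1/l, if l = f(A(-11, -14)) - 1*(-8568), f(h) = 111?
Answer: 1/8679 ≈ 0.00011522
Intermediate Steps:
A(o, R) = 10 (A(o, R) = 2*(1 - 1*(-4)) = 2*(1 + 4) = 2*5 = 10)
l = 8679 (l = 111 - 1*(-8568) = 111 + 8568 = 8679)
1/l = 1/8679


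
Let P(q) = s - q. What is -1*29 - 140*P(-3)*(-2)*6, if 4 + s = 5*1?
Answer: 6691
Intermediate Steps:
s = 1 (s = -4 + 5*1 = -4 + 5 = 1)
P(q) = 1 - q
-1*29 - 140*P(-3)*(-2)*6 = -1*29 - 140*(1 - 1*(-3))*(-2)*6 = -29 - 140*(1 + 3)*(-2)*6 = -29 - 140*4*(-2)*6 = -29 - (-1120)*6 = -29 - 140*(-48) = -29 + 6720 = 6691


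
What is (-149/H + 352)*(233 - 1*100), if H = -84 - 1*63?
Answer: 985967/21 ≈ 46951.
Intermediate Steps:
H = -147 (H = -84 - 63 = -147)
(-149/H + 352)*(233 - 1*100) = (-149/(-147) + 352)*(233 - 1*100) = (-149*(-1/147) + 352)*(233 - 100) = (149/147 + 352)*133 = (51893/147)*133 = 985967/21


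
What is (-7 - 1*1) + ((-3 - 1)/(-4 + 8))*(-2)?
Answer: -6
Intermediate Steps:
(-7 - 1*1) + ((-3 - 1)/(-4 + 8))*(-2) = (-7 - 1) - 4/4*(-2) = -8 - 4*¼*(-2) = -8 - 1*(-2) = -8 + 2 = -6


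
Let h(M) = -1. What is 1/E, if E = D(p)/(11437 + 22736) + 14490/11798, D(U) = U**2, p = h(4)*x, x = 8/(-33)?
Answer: 219527727903/269618683801 ≈ 0.81422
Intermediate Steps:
x = -8/33 (x = 8*(-1/33) = -8/33 ≈ -0.24242)
p = 8/33 (p = -1*(-8/33) = 8/33 ≈ 0.24242)
E = 269618683801/219527727903 (E = (8/33)**2/(11437 + 22736) + 14490/11798 = (64/1089)/34173 + 14490*(1/11798) = (64/1089)*(1/34173) + 7245/5899 = 64/37214397 + 7245/5899 = 269618683801/219527727903 ≈ 1.2282)
1/E = 1/(269618683801/219527727903) = 219527727903/269618683801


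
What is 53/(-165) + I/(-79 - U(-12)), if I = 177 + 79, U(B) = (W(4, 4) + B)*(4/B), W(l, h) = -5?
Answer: -70091/20955 ≈ -3.3448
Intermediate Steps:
U(B) = 4*(-5 + B)/B (U(B) = (-5 + B)*(4/B) = 4*(-5 + B)/B)
I = 256
53/(-165) + I/(-79 - U(-12)) = 53/(-165) + 256/(-79 - (4 - 20/(-12))) = 53*(-1/165) + 256/(-79 - (4 - 20*(-1/12))) = -53/165 + 256/(-79 - (4 + 5/3)) = -53/165 + 256/(-79 - 1*17/3) = -53/165 + 256/(-79 - 17/3) = -53/165 + 256/(-254/3) = -53/165 + 256*(-3/254) = -53/165 - 384/127 = -70091/20955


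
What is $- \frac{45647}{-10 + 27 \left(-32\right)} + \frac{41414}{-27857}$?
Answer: $\frac{1235392643}{24347018} \approx 50.741$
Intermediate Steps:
$- \frac{45647}{-10 + 27 \left(-32\right)} + \frac{41414}{-27857} = - \frac{45647}{-10 - 864} + 41414 \left(- \frac{1}{27857}\right) = - \frac{45647}{-874} - \frac{41414}{27857} = \left(-45647\right) \left(- \frac{1}{874}\right) - \frac{41414}{27857} = \frac{45647}{874} - \frac{41414}{27857} = \frac{1235392643}{24347018}$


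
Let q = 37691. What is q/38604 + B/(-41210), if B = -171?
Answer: 779923697/795435420 ≈ 0.98050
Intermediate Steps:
q/38604 + B/(-41210) = 37691/38604 - 171/(-41210) = 37691*(1/38604) - 171*(-1/41210) = 37691/38604 + 171/41210 = 779923697/795435420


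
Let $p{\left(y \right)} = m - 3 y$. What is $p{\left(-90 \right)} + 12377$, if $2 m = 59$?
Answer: $\frac{25353}{2} \approx 12677.0$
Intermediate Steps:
$m = \frac{59}{2}$ ($m = \frac{1}{2} \cdot 59 = \frac{59}{2} \approx 29.5$)
$p{\left(y \right)} = \frac{59}{2} - 3 y$
$p{\left(-90 \right)} + 12377 = \left(\frac{59}{2} - -270\right) + 12377 = \left(\frac{59}{2} + 270\right) + 12377 = \frac{599}{2} + 12377 = \frac{25353}{2}$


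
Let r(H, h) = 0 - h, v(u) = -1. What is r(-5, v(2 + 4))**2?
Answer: 1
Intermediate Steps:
r(H, h) = -h
r(-5, v(2 + 4))**2 = (-1*(-1))**2 = 1**2 = 1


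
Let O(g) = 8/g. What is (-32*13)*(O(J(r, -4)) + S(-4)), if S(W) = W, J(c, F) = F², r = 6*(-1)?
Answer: 1456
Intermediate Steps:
r = -6
(-32*13)*(O(J(r, -4)) + S(-4)) = (-32*13)*(8/((-4)²) - 4) = -416*(8/16 - 4) = -416*(8*(1/16) - 4) = -416*(½ - 4) = -416*(-7/2) = 1456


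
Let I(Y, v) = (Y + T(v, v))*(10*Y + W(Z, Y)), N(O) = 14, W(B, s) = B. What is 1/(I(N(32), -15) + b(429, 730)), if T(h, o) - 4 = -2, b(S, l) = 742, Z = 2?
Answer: 1/3014 ≈ 0.00033179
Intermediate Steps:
T(h, o) = 2 (T(h, o) = 4 - 2 = 2)
I(Y, v) = (2 + Y)*(2 + 10*Y) (I(Y, v) = (Y + 2)*(10*Y + 2) = (2 + Y)*(2 + 10*Y))
1/(I(N(32), -15) + b(429, 730)) = 1/((4 + 10*14**2 + 22*14) + 742) = 1/((4 + 10*196 + 308) + 742) = 1/((4 + 1960 + 308) + 742) = 1/(2272 + 742) = 1/3014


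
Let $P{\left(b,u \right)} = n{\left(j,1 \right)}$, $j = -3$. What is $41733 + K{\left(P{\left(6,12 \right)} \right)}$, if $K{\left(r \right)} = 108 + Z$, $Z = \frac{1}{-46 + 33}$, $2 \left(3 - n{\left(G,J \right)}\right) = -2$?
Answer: $\frac{543932}{13} \approx 41841.0$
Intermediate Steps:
$n{\left(G,J \right)} = 4$ ($n{\left(G,J \right)} = 3 - -1 = 3 + 1 = 4$)
$Z = - \frac{1}{13}$ ($Z = \frac{1}{-13} = - \frac{1}{13} \approx -0.076923$)
$P{\left(b,u \right)} = 4$
$K{\left(r \right)} = \frac{1403}{13}$ ($K{\left(r \right)} = 108 - \frac{1}{13} = \frac{1403}{13}$)
$41733 + K{\left(P{\left(6,12 \right)} \right)} = 41733 + \frac{1403}{13} = \frac{543932}{13}$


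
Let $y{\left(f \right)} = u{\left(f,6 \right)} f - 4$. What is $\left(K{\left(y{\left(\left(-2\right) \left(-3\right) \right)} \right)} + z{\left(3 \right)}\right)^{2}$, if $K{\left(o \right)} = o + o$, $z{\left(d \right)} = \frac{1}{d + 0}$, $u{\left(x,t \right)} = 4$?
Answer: $\frac{14641}{9} \approx 1626.8$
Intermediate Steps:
$z{\left(d \right)} = \frac{1}{d}$
$y{\left(f \right)} = -4 + 4 f$ ($y{\left(f \right)} = 4 f - 4 = -4 + 4 f$)
$K{\left(o \right)} = 2 o$
$\left(K{\left(y{\left(\left(-2\right) \left(-3\right) \right)} \right)} + z{\left(3 \right)}\right)^{2} = \left(2 \left(-4 + 4 \left(\left(-2\right) \left(-3\right)\right)\right) + \frac{1}{3}\right)^{2} = \left(2 \left(-4 + 4 \cdot 6\right) + \frac{1}{3}\right)^{2} = \left(2 \left(-4 + 24\right) + \frac{1}{3}\right)^{2} = \left(2 \cdot 20 + \frac{1}{3}\right)^{2} = \left(40 + \frac{1}{3}\right)^{2} = \left(\frac{121}{3}\right)^{2} = \frac{14641}{9}$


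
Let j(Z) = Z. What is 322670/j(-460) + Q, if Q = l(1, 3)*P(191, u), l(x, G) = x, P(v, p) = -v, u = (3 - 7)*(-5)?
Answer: -41053/46 ≈ -892.46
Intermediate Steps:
u = 20 (u = -4*(-5) = 20)
Q = -191 (Q = 1*(-1*191) = 1*(-191) = -191)
322670/j(-460) + Q = 322670/(-460) - 191 = 322670*(-1/460) - 191 = -32267/46 - 191 = -41053/46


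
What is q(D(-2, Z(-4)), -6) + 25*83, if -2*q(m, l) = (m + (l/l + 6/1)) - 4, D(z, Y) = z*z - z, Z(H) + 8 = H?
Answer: 4141/2 ≈ 2070.5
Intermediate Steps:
Z(H) = -8 + H
D(z, Y) = z² - z
q(m, l) = -3/2 - m/2 (q(m, l) = -((m + (l/l + 6/1)) - 4)/2 = -((m + (1 + 6*1)) - 4)/2 = -((m + (1 + 6)) - 4)/2 = -((m + 7) - 4)/2 = -((7 + m) - 4)/2 = -(3 + m)/2 = -3/2 - m/2)
q(D(-2, Z(-4)), -6) + 25*83 = (-3/2 - (-1)*(-1 - 2)) + 25*83 = (-3/2 - (-1)*(-3)) + 2075 = (-3/2 - ½*6) + 2075 = (-3/2 - 3) + 2075 = -9/2 + 2075 = 4141/2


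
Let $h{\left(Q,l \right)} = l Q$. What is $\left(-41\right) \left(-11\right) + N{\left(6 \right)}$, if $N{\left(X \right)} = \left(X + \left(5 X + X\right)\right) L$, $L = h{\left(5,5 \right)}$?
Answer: $1501$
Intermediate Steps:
$h{\left(Q,l \right)} = Q l$
$L = 25$ ($L = 5 \cdot 5 = 25$)
$N{\left(X \right)} = 175 X$ ($N{\left(X \right)} = \left(X + \left(5 X + X\right)\right) 25 = \left(X + 6 X\right) 25 = 7 X 25 = 175 X$)
$\left(-41\right) \left(-11\right) + N{\left(6 \right)} = \left(-41\right) \left(-11\right) + 175 \cdot 6 = 451 + 1050 = 1501$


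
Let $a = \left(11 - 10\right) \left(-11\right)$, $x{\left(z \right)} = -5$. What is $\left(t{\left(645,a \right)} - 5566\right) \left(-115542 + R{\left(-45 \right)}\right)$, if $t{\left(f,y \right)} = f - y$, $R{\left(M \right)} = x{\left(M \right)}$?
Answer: $567335770$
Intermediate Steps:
$R{\left(M \right)} = -5$
$a = -11$ ($a = 1 \left(-11\right) = -11$)
$\left(t{\left(645,a \right)} - 5566\right) \left(-115542 + R{\left(-45 \right)}\right) = \left(\left(645 - -11\right) - 5566\right) \left(-115542 - 5\right) = \left(\left(645 + 11\right) - 5566\right) \left(-115547\right) = \left(656 - 5566\right) \left(-115547\right) = \left(-4910\right) \left(-115547\right) = 567335770$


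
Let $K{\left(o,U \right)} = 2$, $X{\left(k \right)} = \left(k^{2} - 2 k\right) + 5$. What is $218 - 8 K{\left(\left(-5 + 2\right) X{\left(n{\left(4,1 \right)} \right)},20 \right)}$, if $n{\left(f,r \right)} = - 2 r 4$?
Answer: $202$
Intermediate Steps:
$n{\left(f,r \right)} = - 8 r$
$X{\left(k \right)} = 5 + k^{2} - 2 k$
$218 - 8 K{\left(\left(-5 + 2\right) X{\left(n{\left(4,1 \right)} \right)},20 \right)} = 218 - 16 = 202$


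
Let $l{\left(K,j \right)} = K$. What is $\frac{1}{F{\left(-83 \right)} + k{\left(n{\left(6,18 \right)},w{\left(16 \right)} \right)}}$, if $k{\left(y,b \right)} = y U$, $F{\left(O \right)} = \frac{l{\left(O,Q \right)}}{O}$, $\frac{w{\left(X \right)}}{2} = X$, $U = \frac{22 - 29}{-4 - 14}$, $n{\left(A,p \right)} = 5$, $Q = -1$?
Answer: $\frac{18}{53} \approx 0.33962$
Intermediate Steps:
$U = \frac{7}{18}$ ($U = - \frac{7}{-18} = \left(-7\right) \left(- \frac{1}{18}\right) = \frac{7}{18} \approx 0.38889$)
$w{\left(X \right)} = 2 X$
$F{\left(O \right)} = 1$ ($F{\left(O \right)} = \frac{O}{O} = 1$)
$k{\left(y,b \right)} = \frac{7 y}{18}$ ($k{\left(y,b \right)} = y \frac{7}{18} = \frac{7 y}{18}$)
$\frac{1}{F{\left(-83 \right)} + k{\left(n{\left(6,18 \right)},w{\left(16 \right)} \right)}} = \frac{1}{1 + \frac{7}{18} \cdot 5} = \frac{1}{1 + \frac{35}{18}} = \frac{1}{\frac{53}{18}} = \frac{18}{53}$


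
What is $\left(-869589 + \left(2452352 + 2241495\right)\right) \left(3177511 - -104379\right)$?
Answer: $12550794087620$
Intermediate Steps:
$\left(-869589 + \left(2452352 + 2241495\right)\right) \left(3177511 - -104379\right) = \left(-869589 + 4693847\right) \left(3177511 + 104379\right) = 3824258 \cdot 3281890 = 12550794087620$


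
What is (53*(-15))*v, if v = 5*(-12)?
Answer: 47700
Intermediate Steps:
v = -60
(53*(-15))*v = (53*(-15))*(-60) = -795*(-60) = 47700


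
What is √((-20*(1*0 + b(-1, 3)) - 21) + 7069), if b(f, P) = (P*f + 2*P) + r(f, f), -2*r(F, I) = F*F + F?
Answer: 2*√1747 ≈ 83.594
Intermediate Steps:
r(F, I) = -F/2 - F²/2 (r(F, I) = -(F*F + F)/2 = -(F² + F)/2 = -(F + F²)/2 = -F/2 - F²/2)
b(f, P) = 2*P + P*f - f*(1 + f)/2 (b(f, P) = (P*f + 2*P) - f*(1 + f)/2 = (2*P + P*f) - f*(1 + f)/2 = 2*P + P*f - f*(1 + f)/2)
√((-20*(1*0 + b(-1, 3)) - 21) + 7069) = √((-20*(1*0 + (2*3 + 3*(-1) - ½*(-1)*(1 - 1))) - 21) + 7069) = √((-20*(0 + (6 - 3 - ½*(-1)*0)) - 21) + 7069) = √((-20*(0 + (6 - 3 + 0)) - 21) + 7069) = √((-20*(0 + 3) - 21) + 7069) = √((-20*3 - 21) + 7069) = √((-60 - 21) + 7069) = √(-81 + 7069) = √6988 = 2*√1747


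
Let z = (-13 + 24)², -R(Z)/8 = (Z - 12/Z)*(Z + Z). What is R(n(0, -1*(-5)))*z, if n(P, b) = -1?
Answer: 21296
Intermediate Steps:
R(Z) = -16*Z*(Z - 12/Z) (R(Z) = -8*(Z - 12/Z)*(Z + Z) = -8*(Z - 12/Z)*2*Z = -16*Z*(Z - 12/Z))
z = 121 (z = 11² = 121)
R(n(0, -1*(-5)))*z = (192 - 16*(-1)²)*121 = (192 - 16*1)*121 = (192 - 16)*121 = 176*121 = 21296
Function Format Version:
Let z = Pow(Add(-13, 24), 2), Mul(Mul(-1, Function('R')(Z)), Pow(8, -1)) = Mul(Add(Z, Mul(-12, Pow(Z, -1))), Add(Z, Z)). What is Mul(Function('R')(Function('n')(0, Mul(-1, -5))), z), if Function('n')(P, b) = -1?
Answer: 21296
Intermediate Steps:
Function('R')(Z) = Mul(-16, Z, Add(Z, Mul(-12, Pow(Z, -1)))) (Function('R')(Z) = Mul(-8, Mul(Add(Z, Mul(-12, Pow(Z, -1))), Add(Z, Z))) = Mul(-8, Mul(Add(Z, Mul(-12, Pow(Z, -1))), Mul(2, Z))) = Mul(-8, Mul(2, Z, Add(Z, Mul(-12, Pow(Z, -1))))) = Mul(-16, Z, Add(Z, Mul(-12, Pow(Z, -1)))))
z = 121 (z = Pow(11, 2) = 121)
Mul(Function('R')(Function('n')(0, Mul(-1, -5))), z) = Mul(Add(192, Mul(-16, Pow(-1, 2))), 121) = Mul(Add(192, Mul(-16, 1)), 121) = Mul(Add(192, -16), 121) = Mul(176, 121) = 21296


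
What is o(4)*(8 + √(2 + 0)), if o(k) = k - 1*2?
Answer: 16 + 2*√2 ≈ 18.828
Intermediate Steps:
o(k) = -2 + k (o(k) = k - 2 = -2 + k)
o(4)*(8 + √(2 + 0)) = (-2 + 4)*(8 + √(2 + 0)) = 2*(8 + √2) = 16 + 2*√2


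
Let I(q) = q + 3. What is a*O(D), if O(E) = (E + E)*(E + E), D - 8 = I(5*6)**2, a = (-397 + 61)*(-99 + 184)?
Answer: -137477444160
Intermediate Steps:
I(q) = 3 + q
a = -28560 (a = -336*85 = -28560)
D = 1097 (D = 8 + (3 + 5*6)**2 = 8 + (3 + 30)**2 = 8 + 33**2 = 8 + 1089 = 1097)
O(E) = 4*E**2 (O(E) = (2*E)*(2*E) = 4*E**2)
a*O(D) = -114240*1097**2 = -114240*1203409 = -28560*4813636 = -137477444160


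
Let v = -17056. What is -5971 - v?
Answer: 11085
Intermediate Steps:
-5971 - v = -5971 - 1*(-17056) = -5971 + 17056 = 11085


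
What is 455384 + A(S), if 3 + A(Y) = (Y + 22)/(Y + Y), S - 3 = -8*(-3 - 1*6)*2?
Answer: 133882183/294 ≈ 4.5538e+5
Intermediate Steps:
S = 147 (S = 3 - 8*(-3 - 1*6)*2 = 3 - 8*(-3 - 6)*2 = 3 - 8*(-9)*2 = 3 + 72*2 = 3 + 144 = 147)
A(Y) = -3 + (22 + Y)/(2*Y) (A(Y) = -3 + (Y + 22)/(Y + Y) = -3 + (22 + Y)/((2*Y)) = -3 + (22 + Y)*(1/(2*Y)) = -3 + (22 + Y)/(2*Y))
455384 + A(S) = 455384 + (-5/2 + 11/147) = 455384 - 713/294 = 133882183/294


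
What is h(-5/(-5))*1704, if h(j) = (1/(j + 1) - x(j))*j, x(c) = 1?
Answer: -852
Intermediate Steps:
h(j) = j*(-1 + 1/(1 + j)) (h(j) = (1/(j + 1) - 1*1)*j = (1/(1 + j) - 1)*j = (-1 + 1/(1 + j))*j = j*(-1 + 1/(1 + j)))
h(-5/(-5))*1704 = -(-5/(-5))²/(1 - 5/(-5))*1704 = -(-5*(-⅕))²/(1 - 5*(-⅕))*1704 = -1*1²/(1 + 1)*1704 = -1*1/2*1704 = -1*1*½*1704 = -½*1704 = -852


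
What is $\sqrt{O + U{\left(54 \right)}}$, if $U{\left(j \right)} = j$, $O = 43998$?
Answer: $2 \sqrt{11013} \approx 209.89$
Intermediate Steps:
$\sqrt{O + U{\left(54 \right)}} = \sqrt{43998 + 54} = \sqrt{44052} = 2 \sqrt{11013}$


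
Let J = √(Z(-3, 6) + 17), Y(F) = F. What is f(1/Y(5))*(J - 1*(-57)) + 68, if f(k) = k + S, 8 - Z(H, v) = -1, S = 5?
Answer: 1822/5 + 26*√26/5 ≈ 390.92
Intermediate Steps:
Z(H, v) = 9 (Z(H, v) = 8 - 1*(-1) = 8 + 1 = 9)
J = √26 (J = √(9 + 17) = √26 ≈ 5.0990)
f(k) = 5 + k (f(k) = k + 5 = 5 + k)
f(1/Y(5))*(J - 1*(-57)) + 68 = (5 + 1/5)*(√26 - 1*(-57)) + 68 = (5 + ⅕)*(√26 + 57) + 68 = 26*(57 + √26)/5 + 68 = (1482/5 + 26*√26/5) + 68 = 1822/5 + 26*√26/5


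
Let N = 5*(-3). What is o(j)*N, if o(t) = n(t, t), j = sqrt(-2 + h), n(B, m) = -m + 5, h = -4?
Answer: -75 + 15*I*sqrt(6) ≈ -75.0 + 36.742*I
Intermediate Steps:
n(B, m) = 5 - m
j = I*sqrt(6) (j = sqrt(-2 - 4) = sqrt(-6) = I*sqrt(6) ≈ 2.4495*I)
N = -15
o(t) = 5 - t
o(j)*N = (5 - I*sqrt(6))*(-15) = -75 + 15*I*sqrt(6)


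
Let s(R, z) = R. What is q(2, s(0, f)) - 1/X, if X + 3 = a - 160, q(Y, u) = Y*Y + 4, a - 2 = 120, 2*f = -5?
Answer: 329/41 ≈ 8.0244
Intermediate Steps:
f = -5/2 (f = (1/2)*(-5) = -5/2 ≈ -2.5000)
a = 122 (a = 2 + 120 = 122)
q(Y, u) = 4 + Y**2 (q(Y, u) = Y**2 + 4 = 4 + Y**2)
X = -41 (X = -3 + (122 - 160) = -3 - 38 = -41)
q(2, s(0, f)) - 1/X = (4 + 2**2) - 1/(-41) = (4 + 4) - 1*(-1/41) = 8 + 1/41 = 329/41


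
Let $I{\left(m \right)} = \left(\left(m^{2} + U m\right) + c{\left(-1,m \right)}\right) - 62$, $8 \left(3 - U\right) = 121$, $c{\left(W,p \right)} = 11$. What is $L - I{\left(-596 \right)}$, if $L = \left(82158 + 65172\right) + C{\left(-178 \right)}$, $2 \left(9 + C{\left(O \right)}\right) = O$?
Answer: $- \frac{430319}{2} \approx -2.1516 \cdot 10^{5}$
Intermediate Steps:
$U = - \frac{97}{8}$ ($U = 3 - \frac{121}{8} = - \frac{97}{8} \approx -12.125$)
$C{\left(O \right)} = -9 + \frac{O}{2}$
$I{\left(m \right)} = -51 + m^{2} - \frac{97 m}{8}$ ($I{\left(m \right)} = \left(\left(m^{2} - \frac{97 m}{8}\right) + 11\right) - 62 = \left(11 + m^{2} - \frac{97 m}{8}\right) - 62 = -51 + m^{2} - \frac{97 m}{8}$)
$L = 147232$ ($L = \left(82158 + 65172\right) + \left(-9 + \frac{1}{2} \left(-178\right)\right) = 147330 - 98 = 147232$)
$L - I{\left(-596 \right)} = 147232 - \left(-51 + \left(-596\right)^{2} - - \frac{14453}{2}\right) = 147232 - \left(-51 + 355216 + \frac{14453}{2}\right) = 147232 - \frac{724783}{2} = - \frac{430319}{2}$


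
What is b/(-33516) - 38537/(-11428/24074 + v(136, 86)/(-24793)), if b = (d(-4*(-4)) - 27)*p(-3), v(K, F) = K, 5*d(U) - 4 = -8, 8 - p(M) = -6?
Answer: 11471975507902418/142945973415 ≈ 80254.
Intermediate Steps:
p(M) = 14 (p(M) = 8 - 1*(-6) = 8 + 6 = 14)
d(U) = -4/5 (d(U) = 4/5 + (1/5)*(-8) = 4/5 - 8/5 = -4/5)
b = -1946/5 (b = (-4/5 - 27)*14 = -139/5*14 = -1946/5 ≈ -389.20)
b/(-33516) - 38537/(-11428/24074 + v(136, 86)/(-24793)) = -1946/5/(-33516) - 38537/(-11428/24074 + 136/(-24793)) = -1946/5*(-1/33516) - 38537/(-11428*1/24074 + 136*(-1/24793)) = 139/11970 - 38537/(-5714/12037 - 136/24793) = 139/11970 - 38537/(-143304234/298433341) = 139/11970 - 38537*(-298433341/143304234) = 139/11970 + 11500725662117/143304234 = 11471975507902418/142945973415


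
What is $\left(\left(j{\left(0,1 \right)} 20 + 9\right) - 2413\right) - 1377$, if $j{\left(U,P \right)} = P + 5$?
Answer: $-3661$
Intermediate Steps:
$j{\left(U,P \right)} = 5 + P$
$\left(\left(j{\left(0,1 \right)} 20 + 9\right) - 2413\right) - 1377 = \left(\left(\left(5 + 1\right) 20 + 9\right) - 2413\right) - 1377 = \left(\left(6 \cdot 20 + 9\right) - 2413\right) - 1377 = \left(\left(120 + 9\right) - 2413\right) - 1377 = \left(129 - 2413\right) - 1377 = -2284 - 1377 = -3661$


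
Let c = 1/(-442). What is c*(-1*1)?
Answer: 1/442 ≈ 0.0022624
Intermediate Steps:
c = -1/442 ≈ -0.0022624
c*(-1*1) = -(-1)/442 = -1/442*(-1) = 1/442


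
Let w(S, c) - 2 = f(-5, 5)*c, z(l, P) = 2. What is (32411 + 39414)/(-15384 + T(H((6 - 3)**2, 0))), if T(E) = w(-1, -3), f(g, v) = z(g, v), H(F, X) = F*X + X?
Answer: -71825/15388 ≈ -4.6676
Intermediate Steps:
H(F, X) = X + F*X
f(g, v) = 2
w(S, c) = 2 + 2*c
T(E) = -4 (T(E) = 2 + 2*(-3) = 2 - 6 = -4)
(32411 + 39414)/(-15384 + T(H((6 - 3)**2, 0))) = (32411 + 39414)/(-15384 - 4) = 71825/(-15388) = 71825*(-1/15388) = -71825/15388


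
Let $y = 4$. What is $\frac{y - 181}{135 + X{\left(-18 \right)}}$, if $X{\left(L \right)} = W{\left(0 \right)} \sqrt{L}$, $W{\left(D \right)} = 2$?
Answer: $- \frac{2655}{2033} + \frac{118 i \sqrt{2}}{2033} \approx -1.306 + 0.082084 i$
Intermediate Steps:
$X{\left(L \right)} = 2 \sqrt{L}$
$\frac{y - 181}{135 + X{\left(-18 \right)}} = \frac{4 - 181}{135 + 2 \sqrt{-18}} = - \frac{177}{135 + 2 \cdot 3 i \sqrt{2}} = - \frac{177}{135 + 6 i \sqrt{2}}$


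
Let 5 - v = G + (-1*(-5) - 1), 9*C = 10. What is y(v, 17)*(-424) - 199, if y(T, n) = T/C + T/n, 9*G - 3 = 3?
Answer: -85301/255 ≈ -334.51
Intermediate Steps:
C = 10/9 (C = (⅑)*10 = 10/9 ≈ 1.1111)
G = ⅔ (G = ⅓ + (⅑)*3 = ⅓ + ⅓ = ⅔ ≈ 0.66667)
v = ⅓ (v = 5 - (⅔ + (-1*(-5) - 1)) = 5 - (⅔ + (5 - 1)) = 5 - (⅔ + 4) = 5 - 1*14/3 = 5 - 14/3 = ⅓ ≈ 0.33333)
y(T, n) = 9*T/10 + T/n (y(T, n) = T/(10/9) + T/n = T*(9/10) + T/n = 9*T/10 + T/n)
y(v, 17)*(-424) - 199 = ((9/10)*(⅓) + (⅓)/17)*(-424) - 199 = (3/10 + (⅓)*(1/17))*(-424) - 199 = (3/10 + 1/51)*(-424) - 199 = (163/510)*(-424) - 199 = -34556/255 - 199 = -85301/255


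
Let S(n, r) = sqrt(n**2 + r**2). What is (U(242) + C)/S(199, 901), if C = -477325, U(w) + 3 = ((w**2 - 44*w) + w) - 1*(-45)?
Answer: -429125*sqrt(851402)/851402 ≈ -465.07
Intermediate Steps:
U(w) = 42 + w**2 - 43*w (U(w) = -3 + (((w**2 - 44*w) + w) - 1*(-45)) = -3 + ((w**2 - 43*w) + 45) = -3 + (45 + w**2 - 43*w) = 42 + w**2 - 43*w)
(U(242) + C)/S(199, 901) = ((42 + 242**2 - 43*242) - 477325)/(sqrt(199**2 + 901**2)) = ((42 + 58564 - 10406) - 477325)/(sqrt(39601 + 811801)) = (48200 - 477325)/(sqrt(851402)) = -429125*sqrt(851402)/851402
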